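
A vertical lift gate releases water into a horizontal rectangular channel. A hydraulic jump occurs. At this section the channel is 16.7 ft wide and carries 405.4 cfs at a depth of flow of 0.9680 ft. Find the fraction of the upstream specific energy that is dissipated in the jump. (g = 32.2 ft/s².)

ΔE/E₁ = 0.444 (44.4%)

q = Q/b = 405.4/16.7 = 24.28 ft²/s; V₁ = q/y₁ = 25.08 ft/s. Fr₁ = V₁/√(g·y₁) = 4.492.
Conjugate-depth relation: y₂/y₁ = ½[√(1 + 8Fr₁²) − 1] = ½[√162.41 − 1] = 5.872.
y₂ = 5.872 × 0.9680 = 5.684 ft.
E₁ = y₁ + V₁²/2g = 10.73 ft. ΔE = (y₂ − y₁)³/(4y₁y₂) = 4.766 ft. ΔE/E₁ = 4.766/10.73 = 0.444.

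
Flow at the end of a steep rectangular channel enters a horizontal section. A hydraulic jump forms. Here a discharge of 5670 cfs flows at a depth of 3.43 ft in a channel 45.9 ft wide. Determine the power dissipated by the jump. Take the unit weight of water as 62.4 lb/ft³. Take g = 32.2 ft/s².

q = Q/b = 5670/45.9 = 124 ft²/s; V₁ = q/y₁ = 36.0 ft/s. Fr₁ = V₁/√(g·y₁) = 3.43.
Sequent-depth ratio: y₂/y₁ = ½[√(1 + 8Fr₁²) − 1] = ½[√94.95 − 1] = 4.37.
y₂ = 4.37 × 3.43 = 15.0 ft.
V₂ = q/y₂ = 124/15.0 = 8.24 ft/s. E₁ = y₁ + V₁²/2g = 23.6 ft; E₂ = y₂ + V₂²/2g = 16.0 ft. ΔE = E₁ − E₂ = 7.52 ft.
P = γ·Q·ΔE/550 = 62.4 × 5670 × 7.52 / 550 = 4838 hp.

P = 4838 hp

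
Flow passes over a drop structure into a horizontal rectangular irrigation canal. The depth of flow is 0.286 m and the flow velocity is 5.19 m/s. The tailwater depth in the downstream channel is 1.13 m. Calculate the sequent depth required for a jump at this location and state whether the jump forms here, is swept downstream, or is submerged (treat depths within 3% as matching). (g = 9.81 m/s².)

Fr₁ = V₁/√(g·y₁) = 5.19/√(9.81×0.286) = 3.10.
Conjugate-depth relation: y₂/y₁ = ½[√(1 + 8Fr₁²) − 1] = ½[√77.81 − 1] = 3.91.
y₂ = 3.91 × 0.286 = 1.12 m.
Tailwater y_tw = 1.13 m: y_tw ≈ y₂, so the jump forms here.

y₂ = 1.12 m; the jump forms here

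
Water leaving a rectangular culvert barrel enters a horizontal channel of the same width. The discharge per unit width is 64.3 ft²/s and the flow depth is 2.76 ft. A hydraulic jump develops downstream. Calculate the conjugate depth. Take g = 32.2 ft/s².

V₁ = q/y₁ = 64.3/2.76 = 23.3 ft/s. Fr₁ = V₁/√(g·y₁) = 23.3/√(32.2×2.76) = 2.47.
Conjugate-depth relation: y₂/y₁ = ½[√(1 + 8Fr₁²) − 1] = ½[√49.86 − 1] = 3.03.
y₂ = 3.03 × 2.76 = 8.36 ft.

y₂ = 8.36 ft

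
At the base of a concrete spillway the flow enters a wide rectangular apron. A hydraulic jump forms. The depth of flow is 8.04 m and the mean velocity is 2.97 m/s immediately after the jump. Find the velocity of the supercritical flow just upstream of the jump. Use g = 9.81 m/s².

V₁ = 15.8 m/s

Fr₂ = V₂/√(g·y₂) = 2.97/√(9.81×8.04) = 0.334.
From the momentum equation (using Fr₂), y₁/y₂ = ½[√(1 + 8Fr₂²) − 1] = ½[√1.895 − 1] = 0.188.
y₁ = 0.188 × 8.04 = 1.51 m.
V₁ = q/y₁ = 23.9/1.51 = 15.8 m/s.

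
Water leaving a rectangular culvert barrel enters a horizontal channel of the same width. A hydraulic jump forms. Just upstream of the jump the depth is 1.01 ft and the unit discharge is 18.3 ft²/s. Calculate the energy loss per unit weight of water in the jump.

ΔE = 1.73 ft

V₁ = q/y₁ = 18.3/1.01 = 18.1 ft/s. Fr₁ = V₁/√(g·y₁) = 18.1/√(32.2×1.01) = 3.18.
Sequent-depth ratio: y₂/y₁ = ½[√(1 + 8Fr₁²) − 1] = ½[√81.76 − 1] = 4.02.
y₂ = 4.02 × 1.01 = 4.06 ft.
Head loss: ΔE = (y₂ − y₁)³/(4y₁y₂) = (4.06 − 1.01)³/(4×1.01×4.06) = 28.4/16.4 = 1.73 ft.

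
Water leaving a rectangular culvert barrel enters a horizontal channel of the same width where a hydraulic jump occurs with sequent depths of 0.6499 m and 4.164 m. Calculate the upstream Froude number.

Fr₁ = 4.871

For a rectangular channel the momentum equation gives q² = ½·g·y₁·y₂·(y₁ + y₂) = ½×9.81×0.6499×4.164×4.814 = 63.90.
q = √63.90 = 7.994 m²/s.
V₁ = q/y₁ = 12.30 m/s; Fr₁ = V₁/√(g·y₁) = 4.871.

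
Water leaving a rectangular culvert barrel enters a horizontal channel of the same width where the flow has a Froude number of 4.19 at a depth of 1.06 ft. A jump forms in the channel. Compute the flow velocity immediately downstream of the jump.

V₂ = 4.49 ft/s

Fr₁ = 4.19 (given).
From the momentum equation for a rectangular channel, y₂/y₁ = ½[√(1 + 8Fr₁²) − 1] = ½[√141.4 − 1] = 5.45.
y₂ = 5.45 × 1.06 = 5.77 ft.
V₁ = Fr₁·√(g·y₁) = 4.19×√(32.2×1.06) = 24.5 ft/s; q = V₁·y₁ = 25.9 ft²/s.
V₂ = q/y₂ = 25.9/5.77 = 4.49 ft/s.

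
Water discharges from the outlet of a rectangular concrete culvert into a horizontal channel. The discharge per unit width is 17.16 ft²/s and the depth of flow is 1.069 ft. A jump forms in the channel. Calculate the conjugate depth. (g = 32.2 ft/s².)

y₂ = 3.636 ft

V₁ = q/y₁ = 17.16/1.069 = 16.05 ft/s. Fr₁ = V₁/√(g·y₁) = 16.05/√(32.2×1.069) = 2.736.
Sequent-depth ratio: y₂/y₁ = ½[√(1 + 8Fr₁²) − 1] = ½[√60.887 − 1] = 3.402.
y₂ = 3.402 × 1.069 = 3.636 ft.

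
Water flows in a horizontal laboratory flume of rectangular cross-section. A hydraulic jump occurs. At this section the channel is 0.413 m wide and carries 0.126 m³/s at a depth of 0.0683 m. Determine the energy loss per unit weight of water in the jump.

q = Q/b = 0.126/0.413 = 0.305 m²/s; V₁ = q/y₁ = 4.47 m/s. Fr₁ = V₁/√(g·y₁) = 5.46.
By Bélanger, y₂/y₁ = ½[√(1 + 8Fr₁²) − 1] = ½[√239.2 − 1] = 7.23.
y₂ = 7.23 × 0.0683 = 0.494 m.
V₂ = q/y₂ = 0.305/0.494 = 0.618 m/s. E₁ = y₁ + V₁²/2g = 1.09 m; E₂ = y₂ + V₂²/2g = 0.513 m. ΔE = E₁ − E₂ = 0.572 m.

ΔE = 0.572 m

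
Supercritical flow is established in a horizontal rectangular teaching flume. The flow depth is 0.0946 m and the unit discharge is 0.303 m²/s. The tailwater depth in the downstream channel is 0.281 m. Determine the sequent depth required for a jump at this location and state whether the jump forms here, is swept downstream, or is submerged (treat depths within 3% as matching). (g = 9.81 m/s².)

y₂ = 0.400 m; the jump is swept downstream

V₁ = q/y₁ = 0.303/0.0946 = 3.20 m/s. Fr₁ = V₁/√(g·y₁) = 3.20/√(9.81×0.0946) = 3.32.
From the momentum equation for a rectangular channel, y₂/y₁ = ½[√(1 + 8Fr₁²) − 1] = ½[√89.44 − 1] = 4.23.
y₂ = 4.23 × 0.0946 = 0.400 m.
Tailwater y_tw = 0.281 m: y_tw < y₂, so the jump is swept downstream.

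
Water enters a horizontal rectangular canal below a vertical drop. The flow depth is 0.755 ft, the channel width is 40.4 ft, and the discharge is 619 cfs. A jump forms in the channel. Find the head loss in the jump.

q = Q/b = 619/40.4 = 15.3 ft²/s; V₁ = q/y₁ = 20.3 ft/s. Fr₁ = V₁/√(g·y₁) = 4.12.
By Bélanger, y₂/y₁ = ½[√(1 + 8Fr₁²) − 1] = ½[√136.5 − 1] = 5.34.
y₂ = 5.34 × 0.755 = 4.03 ft.
V₂ = q/y₂ = 15.3/4.03 = 3.80 ft/s. E₁ = y₁ + V₁²/2g = 7.15 ft; E₂ = y₂ + V₂²/2g = 4.26 ft. ΔE = E₁ − E₂ = 2.89 ft.

ΔE = 2.89 ft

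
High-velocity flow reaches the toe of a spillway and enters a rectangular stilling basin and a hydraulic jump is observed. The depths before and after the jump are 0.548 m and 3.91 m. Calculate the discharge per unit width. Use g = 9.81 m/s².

For a rectangular channel the momentum equation gives q² = ½·g·y₁·y₂·(y₁ + y₂) = ½×9.81×0.548×3.91×4.46 = 46.9.
q = √46.9 = 6.84 m²/s.

q = 6.84 m²/s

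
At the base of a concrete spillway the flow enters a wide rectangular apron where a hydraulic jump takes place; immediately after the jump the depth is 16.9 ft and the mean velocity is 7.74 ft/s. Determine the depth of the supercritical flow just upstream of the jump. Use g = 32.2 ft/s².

Fr₂ = V₂/√(g·y₂) = 7.74/√(32.2×16.9) = 0.332.
From the momentum equation (using Fr₂), y₁/y₂ = ½[√(1 + 8Fr₂²) − 1] = ½[√1.881 − 1] = 0.186.
y₁ = 0.186 × 16.9 = 3.14 ft.

y₁ = 3.14 ft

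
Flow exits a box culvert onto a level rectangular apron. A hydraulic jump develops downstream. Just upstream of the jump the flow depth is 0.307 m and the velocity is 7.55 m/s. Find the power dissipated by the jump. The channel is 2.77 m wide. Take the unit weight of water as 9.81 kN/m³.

Fr₁ = V₁/√(g·y₁) = 7.55/√(9.81×0.307) = 4.35.
Bélanger equation: y₂/y₁ = ½[√(1 + 8Fr₁²) − 1] = ½[√152.4 − 1] = 5.67.
y₂ = 5.67 × 0.307 = 1.74 m.
q = V₁·y₁ = 7.55 × 0.307 = 2.32 m²/s. V₂ = q/y₂ = 2.32/1.74 = 1.33 m/s. E₁ = y₁ + V₁²/2g = 3.21 m; E₂ = y₂ + V₂²/2g = 1.83 m. ΔE = E₁ − E₂ = 1.38 m.
Q = q·b = 2.32 × 2.77 = 6.42 m³/s. P = γ·Q·ΔE = 9.81 × 6.42 × 1.38 = 86.9 kW.

P = 86.9 kW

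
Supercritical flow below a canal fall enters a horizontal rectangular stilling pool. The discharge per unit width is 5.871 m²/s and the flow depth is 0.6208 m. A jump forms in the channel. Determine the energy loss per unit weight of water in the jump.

ΔE = 1.924 m

V₁ = q/y₁ = 5.871/0.6208 = 9.457 m/s. Fr₁ = V₁/√(g·y₁) = 9.457/√(9.81×0.6208) = 3.832.
By Bélanger, y₂/y₁ = ½[√(1 + 8Fr₁²) − 1] = ½[√118.49 − 1] = 4.943.
y₂ = 4.943 × 0.6208 = 3.068 m.
Head loss: ΔE = (y₂ − y₁)³/(4y₁y₂) = (3.068 − 0.6208)³/(4×0.6208×3.068) = 14.66/7.619 = 1.924 m.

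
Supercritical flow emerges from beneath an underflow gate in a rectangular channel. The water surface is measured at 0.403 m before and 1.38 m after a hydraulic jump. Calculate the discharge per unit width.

For a rectangular channel the momentum equation gives q² = ½·g·y₁·y₂·(y₁ + y₂) = ½×9.81×0.403×1.38×1.78 = 4.86.
q = √4.86 = 2.21 m²/s.

q = 2.21 m²/s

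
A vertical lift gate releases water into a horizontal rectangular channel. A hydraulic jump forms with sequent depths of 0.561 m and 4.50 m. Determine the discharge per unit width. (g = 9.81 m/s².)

For a rectangular channel the momentum equation gives q² = ½·g·y₁·y₂·(y₁ + y₂) = ½×9.81×0.561×4.50×5.06 = 62.7.
q = √62.7 = 7.92 m²/s.

q = 7.92 m²/s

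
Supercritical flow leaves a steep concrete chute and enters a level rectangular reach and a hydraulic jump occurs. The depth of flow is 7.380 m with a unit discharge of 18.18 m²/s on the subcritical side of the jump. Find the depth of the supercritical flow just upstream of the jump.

V₂ = q/y₂ = 18.18/7.380 = 2.463 m/s; Fr₂ = V₂/√(g·y₂) = 0.2895.
Applying the sequent-depth relation in reverse, y₁/y₂ = ½[√(1 + 8Fr₂²) − 1] = ½[√1.6706 − 1] = 0.1463.
y₁ = 0.1463 × 7.380 = 1.079 m.

y₁ = 1.079 m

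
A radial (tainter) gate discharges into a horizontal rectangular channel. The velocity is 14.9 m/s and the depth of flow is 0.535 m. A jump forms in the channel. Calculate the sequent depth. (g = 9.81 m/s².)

Fr₁ = V₁/√(g·y₁) = 14.9/√(9.81×0.535) = 6.50.
Sequent-depth ratio: y₂/y₁ = ½[√(1 + 8Fr₁²) − 1] = ½[√339.4 − 1] = 8.71.
y₂ = 8.71 × 0.535 = 4.66 m.

y₂ = 4.66 m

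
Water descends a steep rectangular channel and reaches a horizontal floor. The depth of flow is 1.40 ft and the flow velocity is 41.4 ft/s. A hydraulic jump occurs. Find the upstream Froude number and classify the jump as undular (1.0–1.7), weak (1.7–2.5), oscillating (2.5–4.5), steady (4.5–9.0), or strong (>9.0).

Fr₁ = 6.17; steady jump

Fr₁ = V₁/√(g·y₁) = 41.4/√(32.2×1.40) = 6.17.
Fr₁ = 6.17 lies in the steady range.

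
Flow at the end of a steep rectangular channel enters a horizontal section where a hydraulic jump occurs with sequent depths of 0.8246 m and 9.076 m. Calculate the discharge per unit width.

For a rectangular channel the momentum equation gives q² = ½·g·y₁·y₂·(y₁ + y₂) = ½×9.81×0.8246×9.076×9.901 = 363.4.
q = √363.4 = 19.06 m²/s.

q = 19.06 m²/s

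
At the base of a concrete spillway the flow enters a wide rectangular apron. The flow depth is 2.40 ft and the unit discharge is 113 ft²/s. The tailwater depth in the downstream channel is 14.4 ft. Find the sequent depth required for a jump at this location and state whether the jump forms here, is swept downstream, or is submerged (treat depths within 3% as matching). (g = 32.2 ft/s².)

V₁ = q/y₁ = 113/2.40 = 47.1 ft/s. Fr₁ = V₁/√(g·y₁) = 47.1/√(32.2×2.40) = 5.36.
By Bélanger, y₂/y₁ = ½[√(1 + 8Fr₁²) − 1] = ½[√230.5 − 1] = 7.09.
y₂ = 7.09 × 2.40 = 17.0 ft.
Tailwater y_tw = 14.4 ft: y_tw < y₂, so the jump is swept downstream.

y₂ = 17.0 ft; the jump is swept downstream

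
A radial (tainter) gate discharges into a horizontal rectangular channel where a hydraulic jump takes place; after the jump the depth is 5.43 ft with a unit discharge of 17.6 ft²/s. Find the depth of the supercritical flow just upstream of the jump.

y₁ = 0.589 ft

V₂ = q/y₂ = 17.6/5.43 = 3.24 ft/s; Fr₂ = V₂/√(g·y₂) = 0.245.
Applying the sequent-depth relation in reverse, y₁/y₂ = ½[√(1 + 8Fr₂²) − 1] = ½[√1.481 − 1] = 0.108.
y₁ = 0.108 × 5.43 = 0.589 ft.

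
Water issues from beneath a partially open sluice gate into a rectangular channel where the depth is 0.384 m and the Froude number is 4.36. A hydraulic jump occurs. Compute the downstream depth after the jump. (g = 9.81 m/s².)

Fr₁ = 4.36 (given).
Conjugate-depth relation: y₂/y₁ = ½[√(1 + 8Fr₁²) − 1] = ½[√153.1 − 1] = 5.69.
y₂ = 5.69 × 0.384 = 2.18 m.

y₂ = 2.18 m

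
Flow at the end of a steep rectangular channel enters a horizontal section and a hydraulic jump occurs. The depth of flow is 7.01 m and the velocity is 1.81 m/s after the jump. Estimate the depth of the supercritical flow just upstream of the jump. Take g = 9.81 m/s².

y₁ = 0.614 m

Fr₂ = V₂/√(g·y₂) = 1.81/√(9.81×7.01) = 0.218.
From the momentum equation (using Fr₂), y₁/y₂ = ½[√(1 + 8Fr₂²) − 1] = ½[√1.381 − 1] = 0.0876.
y₁ = 0.0876 × 7.01 = 0.614 m.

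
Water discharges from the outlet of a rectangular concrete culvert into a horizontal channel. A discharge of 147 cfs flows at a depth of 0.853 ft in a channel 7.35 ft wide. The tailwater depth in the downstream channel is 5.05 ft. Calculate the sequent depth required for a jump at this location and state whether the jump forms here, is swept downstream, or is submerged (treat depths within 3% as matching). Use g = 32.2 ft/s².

y₂ = 4.99 ft; the jump forms here

q = Q/b = 147/7.35 = 20.0 ft²/s; V₁ = q/y₁ = 23.4 ft/s. Fr₁ = V₁/√(g·y₁) = 4.47.
Conjugate-depth relation: y₂/y₁ = ½[√(1 + 8Fr₁²) − 1] = ½[√161.1 − 1] = 5.85.
y₂ = 5.85 × 0.853 = 4.99 ft.
Tailwater y_tw = 5.05 ft: y_tw ≈ y₂, so the jump forms here.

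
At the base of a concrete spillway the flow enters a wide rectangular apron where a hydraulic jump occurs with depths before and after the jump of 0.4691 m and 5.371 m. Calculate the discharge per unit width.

For a rectangular channel the momentum equation gives q² = ½·g·y₁·y₂·(y₁ + y₂) = ½×9.81×0.4691×5.371×5.840 = 72.17.
q = √72.17 = 8.496 m²/s.

q = 8.496 m²/s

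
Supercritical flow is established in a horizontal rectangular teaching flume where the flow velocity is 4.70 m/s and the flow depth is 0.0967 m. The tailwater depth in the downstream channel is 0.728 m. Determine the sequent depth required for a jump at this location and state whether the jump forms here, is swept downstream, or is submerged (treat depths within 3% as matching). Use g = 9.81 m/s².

Fr₁ = V₁/√(g·y₁) = 4.70/√(9.81×0.0967) = 4.83.
Bélanger equation: y₂/y₁ = ½[√(1 + 8Fr₁²) − 1] = ½[√187.3 − 1] = 6.34.
y₂ = 6.34 × 0.0967 = 0.613 m.
Tailwater y_tw = 0.728 m: y_tw > y₂, so the jump is submerged.

y₂ = 0.613 m; the jump is submerged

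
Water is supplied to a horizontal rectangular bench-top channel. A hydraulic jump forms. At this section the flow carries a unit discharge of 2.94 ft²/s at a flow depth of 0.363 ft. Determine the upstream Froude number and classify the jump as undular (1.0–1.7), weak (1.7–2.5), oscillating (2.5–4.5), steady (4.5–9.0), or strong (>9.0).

V₁ = q/y₁ = 2.94/0.363 = 8.10 ft/s. Fr₁ = V₁/√(g·y₁) = 8.10/√(32.2×0.363) = 2.37.
Fr₁ = 2.37 lies in the weak range.

Fr₁ = 2.37; weak jump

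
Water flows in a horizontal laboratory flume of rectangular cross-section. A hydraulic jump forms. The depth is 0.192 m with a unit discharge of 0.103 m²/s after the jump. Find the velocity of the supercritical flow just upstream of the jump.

V₁ = 2.19 m/s

V₂ = q/y₂ = 0.103/0.192 = 0.536 m/s; Fr₂ = V₂/√(g·y₂) = 0.391.
Since the conjugate-depth ratio holds either way, y₁/y₂ = ½[√(1 + 8Fr₂²) − 1] = ½[√2.222 − 1] = 0.245.
y₁ = 0.245 × 0.192 = 0.0471 m.
V₁ = q/y₁ = 0.103/0.0471 = 2.19 m/s.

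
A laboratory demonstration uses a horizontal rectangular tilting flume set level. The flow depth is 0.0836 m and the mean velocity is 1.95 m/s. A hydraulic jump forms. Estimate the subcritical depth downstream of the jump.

Fr₁ = V₁/√(g·y₁) = 1.95/√(9.81×0.0836) = 2.15.
Conjugate-depth relation: y₂/y₁ = ½[√(1 + 8Fr₁²) − 1] = ½[√38.09 − 1] = 2.59.
y₂ = 2.59 × 0.0836 = 0.216 m.

y₂ = 0.216 m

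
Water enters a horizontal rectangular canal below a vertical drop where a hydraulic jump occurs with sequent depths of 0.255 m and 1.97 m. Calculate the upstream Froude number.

For a rectangular channel the momentum equation gives q² = ½·g·y₁·y₂·(y₁ + y₂) = ½×9.81×0.255×1.97×2.23 = 5.48.
q = √5.48 = 2.34 m²/s.
V₁ = q/y₁ = 9.18 m/s; Fr₁ = V₁/√(g·y₁) = 5.81.

Fr₁ = 5.81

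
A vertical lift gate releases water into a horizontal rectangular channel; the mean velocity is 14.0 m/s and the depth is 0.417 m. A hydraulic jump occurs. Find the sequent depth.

y₂ = 3.88 m

Fr₁ = V₁/√(g·y₁) = 14.0/√(9.81×0.417) = 6.92.
Bélanger equation: y₂/y₁ = ½[√(1 + 8Fr₁²) − 1] = ½[√384.3 − 1] = 9.30.
y₂ = 9.30 × 0.417 = 3.88 m.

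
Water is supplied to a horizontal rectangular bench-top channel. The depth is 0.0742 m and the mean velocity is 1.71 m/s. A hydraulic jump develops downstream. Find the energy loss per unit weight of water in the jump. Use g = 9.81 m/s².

ΔE = 0.0204 m

Fr₁ = V₁/√(g·y₁) = 1.71/√(9.81×0.0742) = 2.00.
Conjugate-depth relation: y₂/y₁ = ½[√(1 + 8Fr₁²) − 1] = ½[√33.14 − 1] = 2.38.
y₂ = 2.38 × 0.0742 = 0.176 m.
Head loss: ΔE = (y₂ − y₁)³/(4y₁y₂) = (0.176 − 0.0742)³/(4×0.0742×0.176) = 0.00107/0.0524 = 0.0204 m.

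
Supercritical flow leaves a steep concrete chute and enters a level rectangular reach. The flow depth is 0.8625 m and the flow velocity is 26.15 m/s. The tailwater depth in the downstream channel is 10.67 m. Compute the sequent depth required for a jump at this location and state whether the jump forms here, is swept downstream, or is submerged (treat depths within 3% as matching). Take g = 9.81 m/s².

Fr₁ = V₁/√(g·y₁) = 26.15/√(9.81×0.8625) = 8.990.
Conjugate-depth relation: y₂/y₁ = ½[√(1 + 8Fr₁²) − 1] = ½[√647.55 − 1] = 12.22.
y₂ = 12.22 × 0.8625 = 10.54 m.
Tailwater y_tw = 10.67 m: y_tw ≈ y₂, so the jump forms here.

y₂ = 10.54 m; the jump forms here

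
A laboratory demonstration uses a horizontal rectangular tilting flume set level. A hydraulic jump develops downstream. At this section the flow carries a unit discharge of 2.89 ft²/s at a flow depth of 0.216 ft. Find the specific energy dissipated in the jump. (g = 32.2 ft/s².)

V₁ = q/y₁ = 2.89/0.216 = 13.4 ft/s. Fr₁ = V₁/√(g·y₁) = 13.4/√(32.2×0.216) = 5.07.
Sequent-depth ratio: y₂/y₁ = ½[√(1 + 8Fr₁²) − 1] = ½[√206.9 − 1] = 6.69.
y₂ = 6.69 × 0.216 = 1.45 ft.
V₂ = q/y₂ = 2.89/1.45 = 2.00 ft/s. E₁ = y₁ + V₁²/2g = 3.00 ft; E₂ = y₂ + V₂²/2g = 1.51 ft. ΔE = E₁ − E₂ = 1.49 ft.

ΔE = 1.49 ft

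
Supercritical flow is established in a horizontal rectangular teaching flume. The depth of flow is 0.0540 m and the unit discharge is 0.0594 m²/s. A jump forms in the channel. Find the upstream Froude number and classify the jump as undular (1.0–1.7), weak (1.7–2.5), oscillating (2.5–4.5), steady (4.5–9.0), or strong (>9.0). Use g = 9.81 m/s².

Fr₁ = 1.51; undular jump

V₁ = q/y₁ = 0.0594/0.0540 = 1.10 m/s. Fr₁ = V₁/√(g·y₁) = 1.10/√(9.81×0.0540) = 1.51.
Fr₁ = 1.51 lies in the undular range.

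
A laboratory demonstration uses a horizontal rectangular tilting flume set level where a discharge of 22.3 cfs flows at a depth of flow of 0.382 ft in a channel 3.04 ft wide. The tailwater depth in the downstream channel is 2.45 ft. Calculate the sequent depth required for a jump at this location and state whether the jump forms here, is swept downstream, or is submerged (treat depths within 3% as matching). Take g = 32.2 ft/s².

y₂ = 2.77 ft; the jump is swept downstream

q = Q/b = 22.3/3.04 = 7.34 ft²/s; V₁ = q/y₁ = 19.2 ft/s. Fr₁ = V₁/√(g·y₁) = 5.48.
From the momentum equation for a rectangular channel, y₂/y₁ = ½[√(1 + 8Fr₁²) − 1] = ½[√240.8 − 1] = 7.26.
y₂ = 7.26 × 0.382 = 2.77 ft.
Tailwater y_tw = 2.45 ft: y_tw < y₂, so the jump is swept downstream.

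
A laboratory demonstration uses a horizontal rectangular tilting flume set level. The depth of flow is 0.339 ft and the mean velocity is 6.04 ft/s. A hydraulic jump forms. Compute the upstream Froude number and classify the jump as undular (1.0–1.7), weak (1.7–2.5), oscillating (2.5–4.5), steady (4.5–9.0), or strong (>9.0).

Fr₁ = V₁/√(g·y₁) = 6.04/√(32.2×0.339) = 1.83.
Fr₁ = 1.83 lies in the weak range.

Fr₁ = 1.83; weak jump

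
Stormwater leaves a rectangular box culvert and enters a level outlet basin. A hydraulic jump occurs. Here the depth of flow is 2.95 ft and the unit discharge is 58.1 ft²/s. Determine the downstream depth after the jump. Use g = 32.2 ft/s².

V₁ = q/y₁ = 58.1/2.95 = 19.7 ft/s. Fr₁ = V₁/√(g·y₁) = 19.7/√(32.2×2.95) = 2.02.
Bélanger equation: y₂/y₁ = ½[√(1 + 8Fr₁²) − 1] = ½[√33.67 − 1] = 2.40.
y₂ = 2.40 × 2.95 = 7.08 ft.

y₂ = 7.08 ft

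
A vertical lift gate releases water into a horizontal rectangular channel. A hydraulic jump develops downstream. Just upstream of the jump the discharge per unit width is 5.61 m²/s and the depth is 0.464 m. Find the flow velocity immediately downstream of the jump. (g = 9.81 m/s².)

V₁ = q/y₁ = 5.61/0.464 = 12.1 m/s. Fr₁ = V₁/√(g·y₁) = 12.1/√(9.81×0.464) = 5.67.
From the momentum equation for a rectangular channel, y₂/y₁ = ½[√(1 + 8Fr₁²) − 1] = ½[√257.9 − 1] = 7.53.
y₂ = 7.53 × 0.464 = 3.49 m.
V₂ = q/y₂ = 5.61/3.49 = 1.61 m/s.

V₂ = 1.61 m/s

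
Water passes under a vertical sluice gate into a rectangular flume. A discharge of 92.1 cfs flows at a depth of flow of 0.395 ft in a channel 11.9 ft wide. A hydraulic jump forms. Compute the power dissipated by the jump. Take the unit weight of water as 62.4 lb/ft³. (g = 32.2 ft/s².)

P = 35.2 hp

q = Q/b = 92.1/11.9 = 7.74 ft²/s; V₁ = q/y₁ = 19.6 ft/s. Fr₁ = V₁/√(g·y₁) = 5.49.
Sequent-depth ratio: y₂/y₁ = ½[√(1 + 8Fr₁²) − 1] = ½[√242.5 − 1] = 7.29.
y₂ = 7.29 × 0.395 = 2.88 ft.
Head loss: ΔE = (y₂ − y₁)³/(4y₁y₂) = (2.88 − 0.395)³/(4×0.395×2.88) = 15.3/4.55 = 3.37 ft.
P = γ·Q·ΔE/550 = 62.4 × 92.1 × 3.37 / 550 = 35.2 hp.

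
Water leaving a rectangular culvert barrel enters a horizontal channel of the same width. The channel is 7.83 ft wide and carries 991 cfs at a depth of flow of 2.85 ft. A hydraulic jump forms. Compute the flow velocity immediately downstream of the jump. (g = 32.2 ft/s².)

q = Q/b = 991/7.83 = 127 ft²/s; V₁ = q/y₁ = 44.4 ft/s. Fr₁ = V₁/√(g·y₁) = 4.64.
Conjugate-depth relation: y₂/y₁ = ½[√(1 + 8Fr₁²) − 1] = ½[√172.9 − 1] = 6.07.
y₂ = 6.07 × 2.85 = 17.3 ft.
V₂ = q/y₂ = 127/17.3 = 7.31 ft/s.

V₂ = 7.31 ft/s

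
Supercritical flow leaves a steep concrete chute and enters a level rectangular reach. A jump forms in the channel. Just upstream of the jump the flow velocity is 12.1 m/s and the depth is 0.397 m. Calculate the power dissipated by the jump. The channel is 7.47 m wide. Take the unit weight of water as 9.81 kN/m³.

Fr₁ = V₁/√(g·y₁) = 12.1/√(9.81×0.397) = 6.13.
Bélanger equation: y₂/y₁ = ½[√(1 + 8Fr₁²) − 1] = ½[√301.7 − 1] = 8.19.
y₂ = 8.19 × 0.397 = 3.25 m.
q = V₁·y₁ = 12.1 × 0.397 = 4.80 m²/s. V₂ = q/y₂ = 4.80/3.25 = 1.48 m/s. E₁ = y₁ + V₁²/2g = 7.86 m; E₂ = y₂ + V₂²/2g = 3.36 m. ΔE = E₁ − E₂ = 4.50 m.
Q = q·b = 4.80 × 7.47 = 35.9 m³/s. P = γ·Q·ΔE = 9.81 × 35.9 × 4.50 = 1583 kW.

P = 1583 kW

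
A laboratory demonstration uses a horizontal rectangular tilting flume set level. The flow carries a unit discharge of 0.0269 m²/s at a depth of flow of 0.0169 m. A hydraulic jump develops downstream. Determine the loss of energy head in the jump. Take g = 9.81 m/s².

V₁ = q/y₁ = 0.0269/0.0169 = 1.59 m/s. Fr₁ = V₁/√(g·y₁) = 1.59/√(9.81×0.0169) = 3.91.
Sequent-depth ratio: y₂/y₁ = ½[√(1 + 8Fr₁²) − 1] = ½[√123.3 − 1] = 5.05.
y₂ = 5.05 × 0.0169 = 0.0854 m.
V₂ = q/y₂ = 0.0269/0.0854 = 0.315 m/s. E₁ = y₁ + V₁²/2g = 0.146 m; E₂ = y₂ + V₂²/2g = 0.0904 m. ΔE = E₁ − E₂ = 0.0556 m.

ΔE = 0.0556 m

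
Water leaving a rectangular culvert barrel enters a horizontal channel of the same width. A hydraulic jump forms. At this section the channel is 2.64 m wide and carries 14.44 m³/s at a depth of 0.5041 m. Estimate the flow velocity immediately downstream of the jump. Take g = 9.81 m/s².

V₂ = 1.691 m/s

q = Q/b = 14.44/2.64 = 5.470 m²/s; V₁ = q/y₁ = 10.85 m/s. Fr₁ = V₁/√(g·y₁) = 4.879.
Conjugate-depth relation: y₂/y₁ = ½[√(1 + 8Fr₁²) − 1] = ½[√191.46 − 1] = 6.418.
y₂ = 6.418 × 0.5041 = 3.236 m.
V₂ = q/y₂ = 5.470/3.236 = 1.691 m/s.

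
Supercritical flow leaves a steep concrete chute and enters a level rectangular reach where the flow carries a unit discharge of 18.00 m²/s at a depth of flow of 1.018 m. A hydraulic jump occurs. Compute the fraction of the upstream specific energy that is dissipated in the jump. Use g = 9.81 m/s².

ΔE/E₁ = 0.537 (53.7%)

V₁ = q/y₁ = 18.00/1.018 = 17.68 m/s. Fr₁ = V₁/√(g·y₁) = 17.68/√(9.81×1.018) = 5.595.
Conjugate-depth relation: y₂/y₁ = ½[√(1 + 8Fr₁²) − 1] = ½[√251.45 − 1] = 7.429.
y₂ = 7.429 × 1.018 = 7.562 m.
E₁ = y₁ + V₁²/2g = 16.95 m. ΔE = (y₂ − y₁)³/(4y₁y₂) = 9.102 m. ΔE/E₁ = 9.102/16.95 = 0.537.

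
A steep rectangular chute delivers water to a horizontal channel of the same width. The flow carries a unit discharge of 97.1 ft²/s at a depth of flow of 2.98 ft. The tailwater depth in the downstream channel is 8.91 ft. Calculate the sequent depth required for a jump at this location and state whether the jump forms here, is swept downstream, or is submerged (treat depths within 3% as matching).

V₁ = q/y₁ = 97.1/2.98 = 32.6 ft/s. Fr₁ = V₁/√(g·y₁) = 32.6/√(32.2×2.98) = 3.33.
Bélanger equation: y₂/y₁ = ½[√(1 + 8Fr₁²) − 1] = ½[√89.52 − 1] = 4.23.
y₂ = 4.23 × 2.98 = 12.6 ft.
Tailwater y_tw = 8.91 ft: y_tw < y₂, so the jump is swept downstream.

y₂ = 12.6 ft; the jump is swept downstream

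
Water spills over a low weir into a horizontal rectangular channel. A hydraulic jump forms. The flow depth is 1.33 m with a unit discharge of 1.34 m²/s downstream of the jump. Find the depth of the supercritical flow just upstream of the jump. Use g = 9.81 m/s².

y₁ = 0.182 m

V₂ = q/y₂ = 1.34/1.33 = 1.01 m/s; Fr₂ = V₂/√(g·y₂) = 0.279.
The Bélanger relation is symmetric: y₁/y₂ = ½[√(1 + 8Fr₂²) − 1] = ½[√1.622 − 1] = 0.137.
y₁ = 0.137 × 1.33 = 0.182 m.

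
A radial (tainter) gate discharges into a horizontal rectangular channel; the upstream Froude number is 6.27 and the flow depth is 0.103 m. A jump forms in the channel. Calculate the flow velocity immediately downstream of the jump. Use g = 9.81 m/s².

Fr₁ = 6.27 (given).
By Bélanger, y₂/y₁ = ½[√(1 + 8Fr₁²) − 1] = ½[√315.5 − 1] = 8.38.
y₂ = 8.38 × 0.103 = 0.863 m.
V₁ = Fr₁·√(g·y₁) = 6.27×√(9.81×0.103) = 6.30 m/s; q = V₁·y₁ = 0.649 m²/s.
V₂ = q/y₂ = 0.649/0.863 = 0.752 m/s.

V₂ = 0.752 m/s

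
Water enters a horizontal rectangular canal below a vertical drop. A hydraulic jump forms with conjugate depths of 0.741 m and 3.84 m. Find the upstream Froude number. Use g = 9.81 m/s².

For a rectangular channel the momentum equation gives q² = ½·g·y₁·y₂·(y₁ + y₂) = ½×9.81×0.741×3.84×4.58 = 63.9.
q = √63.9 = 8.00 m²/s.
V₁ = q/y₁ = 10.8 m/s; Fr₁ = V₁/√(g·y₁) = 4.00.

Fr₁ = 4.00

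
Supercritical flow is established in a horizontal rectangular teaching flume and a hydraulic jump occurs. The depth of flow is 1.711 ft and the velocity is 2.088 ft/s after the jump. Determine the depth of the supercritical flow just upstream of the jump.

y₁ = 0.2378 ft

Fr₂ = V₂/√(g·y₂) = 2.088/√(32.2×1.711) = 0.2813.
The Bélanger relation is symmetric: y₁/y₂ = ½[√(1 + 8Fr₂²) − 1] = ½[√1.6331 − 1] = 0.1390.
y₁ = 0.1390 × 1.711 = 0.2378 ft.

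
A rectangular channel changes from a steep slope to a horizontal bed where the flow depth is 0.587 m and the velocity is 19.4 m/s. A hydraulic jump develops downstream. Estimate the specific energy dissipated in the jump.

Fr₁ = V₁/√(g·y₁) = 19.4/√(9.81×0.587) = 8.08.
From the momentum equation for a rectangular channel, y₂/y₁ = ½[√(1 + 8Fr₁²) − 1] = ½[√523.9 − 1] = 10.9.
y₂ = 10.9 × 0.587 = 6.42 m.
Head loss: ΔE = (y₂ − y₁)³/(4y₁y₂) = (6.42 − 0.587)³/(4×0.587×6.42) = 199/15.1 = 13.2 m.

ΔE = 13.2 m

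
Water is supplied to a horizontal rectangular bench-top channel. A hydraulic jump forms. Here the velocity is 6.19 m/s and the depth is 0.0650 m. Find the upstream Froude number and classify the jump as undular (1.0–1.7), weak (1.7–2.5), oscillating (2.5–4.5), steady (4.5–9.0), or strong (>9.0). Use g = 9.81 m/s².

Fr₁ = V₁/√(g·y₁) = 6.19/√(9.81×0.0650) = 7.75.
Fr₁ = 7.75 lies in the steady range.

Fr₁ = 7.75; steady jump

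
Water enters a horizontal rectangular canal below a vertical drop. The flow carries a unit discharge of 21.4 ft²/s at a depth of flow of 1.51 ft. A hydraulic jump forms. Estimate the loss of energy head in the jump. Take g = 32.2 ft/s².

ΔE = 0.445 ft

V₁ = q/y₁ = 21.4/1.51 = 14.2 ft/s. Fr₁ = V₁/√(g·y₁) = 14.2/√(32.2×1.51) = 2.03.
Conjugate-depth relation: y₂/y₁ = ½[√(1 + 8Fr₁²) − 1] = ½[√34.05 − 1] = 2.42.
y₂ = 2.42 × 1.51 = 3.65 ft.
Head loss: ΔE = (y₂ − y₁)³/(4y₁y₂) = (3.65 − 1.51)³/(4×1.51×3.65) = 9.81/22.0 = 0.445 ft.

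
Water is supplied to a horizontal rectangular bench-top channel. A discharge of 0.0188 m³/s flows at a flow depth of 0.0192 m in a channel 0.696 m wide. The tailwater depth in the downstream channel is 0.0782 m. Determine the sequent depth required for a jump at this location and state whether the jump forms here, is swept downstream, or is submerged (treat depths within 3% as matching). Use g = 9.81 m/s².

y₂ = 0.0789 m; the jump forms here

q = Q/b = 0.0188/0.696 = 0.0270 m²/s; V₁ = q/y₁ = 1.41 m/s. Fr₁ = V₁/√(g·y₁) = 3.24.
Conjugate-depth relation: y₂/y₁ = ½[√(1 + 8Fr₁²) − 1] = ½[√85.06 − 1] = 4.11.
y₂ = 4.11 × 0.0192 = 0.0789 m.
Tailwater y_tw = 0.0782 m: y_tw ≈ y₂, so the jump forms here.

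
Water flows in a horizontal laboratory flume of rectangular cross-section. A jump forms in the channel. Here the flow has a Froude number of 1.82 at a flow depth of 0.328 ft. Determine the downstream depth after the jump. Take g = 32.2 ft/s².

y₂ = 0.696 ft

Fr₁ = 1.82 (given).
Conjugate-depth relation: y₂/y₁ = ½[√(1 + 8Fr₁²) − 1] = ½[√27.50 − 1] = 2.12.
y₂ = 2.12 × 0.328 = 0.696 ft.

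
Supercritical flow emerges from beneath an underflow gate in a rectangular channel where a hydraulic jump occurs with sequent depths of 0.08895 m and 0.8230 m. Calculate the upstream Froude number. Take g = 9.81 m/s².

Fr₁ = 6.887

For a rectangular channel the momentum equation gives q² = ½·g·y₁·y₂·(y₁ + y₂) = ½×9.81×0.08895×0.8230×0.9119 = 0.3275.
q = √0.3275 = 0.5722 m²/s.
V₁ = q/y₁ = 6.433 m/s; Fr₁ = V₁/√(g·y₁) = 6.887.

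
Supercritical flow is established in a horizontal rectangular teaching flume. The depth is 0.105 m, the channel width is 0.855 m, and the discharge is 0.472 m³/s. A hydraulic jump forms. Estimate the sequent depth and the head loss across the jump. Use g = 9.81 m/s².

y₂ = 0.719 m; ΔE = 0.765 m

q = Q/b = 0.472/0.855 = 0.552 m²/s; V₁ = q/y₁ = 5.26 m/s. Fr₁ = V₁/√(g·y₁) = 5.18.
Sequent-depth ratio: y₂/y₁ = ½[√(1 + 8Fr₁²) − 1] = ½[√215.7 − 1] = 6.84.
y₂ = 6.84 × 0.105 = 0.719 m.
Head loss: ΔE = (y₂ − y₁)³/(4y₁y₂) = (0.719 − 0.105)³/(4×0.105×0.719) = 0.231/0.302 = 0.765 m.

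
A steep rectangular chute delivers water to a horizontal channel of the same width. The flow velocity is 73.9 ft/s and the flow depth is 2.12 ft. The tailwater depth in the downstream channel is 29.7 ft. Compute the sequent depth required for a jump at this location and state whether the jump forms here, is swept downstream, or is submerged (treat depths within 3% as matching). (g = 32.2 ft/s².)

Fr₁ = V₁/√(g·y₁) = 73.9/√(32.2×2.12) = 8.94.
By Bélanger, y₂/y₁ = ½[√(1 + 8Fr₁²) − 1] = ½[√641.0 − 1] = 12.2.
y₂ = 12.2 × 2.12 = 25.8 ft.
Tailwater y_tw = 29.7 ft: y_tw > y₂, so the jump is submerged.

y₂ = 25.8 ft; the jump is submerged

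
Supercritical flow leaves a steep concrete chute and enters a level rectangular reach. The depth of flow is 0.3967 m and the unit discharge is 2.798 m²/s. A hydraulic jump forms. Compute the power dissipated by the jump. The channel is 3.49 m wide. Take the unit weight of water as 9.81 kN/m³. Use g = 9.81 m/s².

V₁ = q/y₁ = 2.798/0.3967 = 7.053 m/s. Fr₁ = V₁/√(g·y₁) = 7.053/√(9.81×0.3967) = 3.575.
From the momentum equation for a rectangular channel, y₂/y₁ = ½[√(1 + 8Fr₁²) − 1] = ½[√103.27 − 1] = 4.581.
y₂ = 4.581 × 0.3967 = 1.817 m.
V₂ = q/y₂ = 2.798/1.817 = 1.540 m/s. E₁ = y₁ + V₁²/2g = 2.932 m; E₂ = y₂ + V₂²/2g = 1.938 m. ΔE = E₁ − E₂ = 0.9941 m.
Q = q·b = 2.798 × 3.49 = 9.765 m³/s. P = γ·Q·ΔE = 9.81 × 9.765 × 0.9941 = 95.23 kW.

P = 95.23 kW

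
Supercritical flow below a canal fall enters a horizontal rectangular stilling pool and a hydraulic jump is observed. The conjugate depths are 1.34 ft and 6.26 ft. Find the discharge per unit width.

For a rectangular channel the momentum equation gives q² = ½·g·y₁·y₂·(y₁ + y₂) = ½×32.2×1.34×6.26×7.60 = 1026.
q = √1026 = 32.0 ft²/s.

q = 32.0 ft²/s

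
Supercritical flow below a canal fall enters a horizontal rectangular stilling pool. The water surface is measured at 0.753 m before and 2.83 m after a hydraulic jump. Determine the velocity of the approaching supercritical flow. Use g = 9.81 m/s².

V₁ = 8.13 m/s

For a rectangular channel the momentum equation gives q² = ½·g·y₁·y₂·(y₁ + y₂) = ½×9.81×0.753×2.83×3.58 = 37.5.
q = √37.5 = 6.12 m²/s.
V₁ = q/y₁ = 6.12/0.753 = 8.13 m/s.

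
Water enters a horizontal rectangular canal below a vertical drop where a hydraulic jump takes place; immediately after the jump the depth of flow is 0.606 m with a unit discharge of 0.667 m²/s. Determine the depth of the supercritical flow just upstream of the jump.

y₁ = 0.188 m

V₂ = q/y₂ = 0.667/0.606 = 1.10 m/s; Fr₂ = V₂/√(g·y₂) = 0.451.
The Bélanger relation is symmetric: y₁/y₂ = ½[√(1 + 8Fr₂²) − 1] = ½[√2.630 − 1] = 0.311.
y₁ = 0.311 × 0.606 = 0.188 m.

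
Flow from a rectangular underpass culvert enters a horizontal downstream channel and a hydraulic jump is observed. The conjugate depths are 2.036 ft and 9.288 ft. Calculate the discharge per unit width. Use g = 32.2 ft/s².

For a rectangular channel the momentum equation gives q² = ½·g·y₁·y₂·(y₁ + y₂) = ½×32.2×2.036×9.288×11.32 = 3448.
q = √3448 = 58.72 ft²/s.

q = 58.72 ft²/s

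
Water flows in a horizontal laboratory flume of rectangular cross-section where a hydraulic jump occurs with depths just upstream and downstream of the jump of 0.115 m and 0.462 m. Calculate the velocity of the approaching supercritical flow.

For a rectangular channel the momentum equation gives q² = ½·g·y₁·y₂·(y₁ + y₂) = ½×9.81×0.115×0.462×0.577 = 0.150.
q = √0.150 = 0.388 m²/s.
V₁ = q/y₁ = 0.388/0.115 = 3.37 m/s.

V₁ = 3.37 m/s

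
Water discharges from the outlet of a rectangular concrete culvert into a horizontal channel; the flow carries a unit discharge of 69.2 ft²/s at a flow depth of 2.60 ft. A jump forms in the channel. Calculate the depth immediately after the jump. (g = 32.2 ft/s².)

V₁ = q/y₁ = 69.2/2.60 = 26.6 ft/s. Fr₁ = V₁/√(g·y₁) = 26.6/√(32.2×2.60) = 2.91.
From the momentum equation for a rectangular channel, y₂/y₁ = ½[√(1 + 8Fr₁²) − 1] = ½[√68.69 − 1] = 3.64.
y₂ = 3.64 × 2.60 = 9.47 ft.

y₂ = 9.47 ft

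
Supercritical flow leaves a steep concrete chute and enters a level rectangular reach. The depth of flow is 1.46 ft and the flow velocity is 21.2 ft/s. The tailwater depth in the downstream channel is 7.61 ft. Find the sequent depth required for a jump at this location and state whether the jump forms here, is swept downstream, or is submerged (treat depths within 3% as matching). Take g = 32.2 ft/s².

y₂ = 5.70 ft; the jump is submerged

Fr₁ = V₁/√(g·y₁) = 21.2/√(32.2×1.46) = 3.09.
Bélanger equation: y₂/y₁ = ½[√(1 + 8Fr₁²) − 1] = ½[√77.48 − 1] = 3.90.
y₂ = 3.90 × 1.46 = 5.70 ft.
Tailwater y_tw = 7.61 ft: y_tw > y₂, so the jump is submerged.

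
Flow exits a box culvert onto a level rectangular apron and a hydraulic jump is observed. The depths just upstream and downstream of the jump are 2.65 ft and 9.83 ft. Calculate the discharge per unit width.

For a rectangular channel the momentum equation gives q² = ½·g·y₁·y₂·(y₁ + y₂) = ½×32.2×2.65×9.83×12.5 = 5234.
q = √5234 = 72.3 ft²/s.

q = 72.3 ft²/s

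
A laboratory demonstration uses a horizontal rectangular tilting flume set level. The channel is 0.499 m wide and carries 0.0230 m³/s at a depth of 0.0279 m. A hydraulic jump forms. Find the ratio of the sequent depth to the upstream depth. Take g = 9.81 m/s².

y₂/y₁ = 3.99

q = Q/b = 0.0230/0.499 = 0.0461 m²/s; V₁ = q/y₁ = 1.65 m/s. Fr₁ = V₁/√(g·y₁) = 3.16.
Conjugate-depth relation: y₂/y₁ = ½[√(1 + 8Fr₁²) − 1] = ½[√80.77 − 1] = 3.99.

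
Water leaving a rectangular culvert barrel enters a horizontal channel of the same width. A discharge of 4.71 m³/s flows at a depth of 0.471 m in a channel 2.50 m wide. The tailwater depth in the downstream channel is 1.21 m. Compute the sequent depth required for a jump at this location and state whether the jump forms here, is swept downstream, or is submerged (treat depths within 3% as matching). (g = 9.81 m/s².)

q = Q/b = 4.71/2.50 = 1.88 m²/s; V₁ = q/y₁ = 4.00 m/s. Fr₁ = V₁/√(g·y₁) = 1.86.
From the momentum equation for a rectangular channel, y₂/y₁ = ½[√(1 + 8Fr₁²) − 1] = ½[√28.70 − 1] = 2.18.
y₂ = 2.18 × 0.471 = 1.03 m.
Tailwater y_tw = 1.21 m: y_tw > y₂, so the jump is submerged.

y₂ = 1.03 m; the jump is submerged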